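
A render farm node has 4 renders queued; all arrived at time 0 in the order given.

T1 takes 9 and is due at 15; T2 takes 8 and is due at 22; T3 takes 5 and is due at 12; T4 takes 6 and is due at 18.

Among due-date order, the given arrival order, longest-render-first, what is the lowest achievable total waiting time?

39

EDD (increasing due date): T3 T1 T4 T2.
T3: waits 0, runs 0→5
T1: waits 5, runs 5→14
T4: waits 14, runs 14→20
T2: waits 20, runs 20→28
Sum = 0+5+14+20 = 39.
FIFO (arrival order): T1 T2 T3 T4.
T1: waits 0, runs 0→9
T2: waits 9, runs 9→17
T3: waits 17, runs 17→22
T4: waits 22, runs 22→28
Sum = 0+9+17+22 = 48.
LPT (decreasing processing time): T1 T2 T4 T3.
T1: waits 0, runs 0→9
T2: waits 9, runs 9→17
T4: waits 17, runs 17→23
T3: waits 23, runs 23→28
Sum = 0+9+17+23 = 49.
EDD 39, FIFO 48, LPT 49 → minimum 39.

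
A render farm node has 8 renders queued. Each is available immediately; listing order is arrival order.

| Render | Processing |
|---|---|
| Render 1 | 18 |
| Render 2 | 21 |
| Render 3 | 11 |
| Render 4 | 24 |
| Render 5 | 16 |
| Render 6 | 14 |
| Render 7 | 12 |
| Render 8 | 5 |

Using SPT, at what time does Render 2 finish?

SPT (increasing processing time): Render 8 Render 3 Render 7 Render 6 Render 5 Render 1 Render 2 Render 4.
Render 8: 0→5
Render 3: 5→16
Render 7: 16→28
Render 6: 28→42
Render 5: 42→58
Render 1: 58→76
Render 2: 76→97

97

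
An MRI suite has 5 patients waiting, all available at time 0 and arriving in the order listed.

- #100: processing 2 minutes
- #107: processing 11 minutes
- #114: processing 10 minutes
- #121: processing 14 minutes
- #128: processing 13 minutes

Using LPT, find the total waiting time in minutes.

LPT (decreasing processing time): #121 #128 #107 #114 #100.
#121: waits 0, runs 0→14
#128: waits 14, runs 14→27
#107: waits 27, runs 27→38
#114: waits 38, runs 38→48
#100: waits 48, runs 48→50
Sum = 0+14+27+38+48 = 127.

127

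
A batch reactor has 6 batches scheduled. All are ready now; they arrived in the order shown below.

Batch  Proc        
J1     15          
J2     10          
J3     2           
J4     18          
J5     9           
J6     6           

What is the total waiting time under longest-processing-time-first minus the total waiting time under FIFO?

LPT (decreasing processing time): J4 J1 J2 J5 J6 J3.
J4: waits 0, runs 0→18
J1: waits 18, runs 18→33
J2: waits 33, runs 33→43
J5: waits 43, runs 43→52
J6: waits 52, runs 52→58
J3: waits 58, runs 58→60
Sum = 0+18+33+43+52+58 = 204.
FIFO (arrival order): J1 J2 J3 J4 J5 J6.
J1: waits 0, runs 0→15
J2: waits 15, runs 15→25
J3: waits 25, runs 25→27
J4: waits 27, runs 27→45
J5: waits 45, runs 45→54
J6: waits 54, runs 54→60
Sum = 0+15+25+27+45+54 = 166.
Difference = 204 − 166 = 38.

38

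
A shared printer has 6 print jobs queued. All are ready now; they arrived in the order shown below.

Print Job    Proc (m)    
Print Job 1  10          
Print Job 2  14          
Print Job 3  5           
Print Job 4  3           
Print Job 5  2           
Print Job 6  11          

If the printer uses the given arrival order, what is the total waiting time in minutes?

129

FIFO (arrival order): Print Job 1 Print Job 2 Print Job 3 Print Job 4 Print Job 5 Print Job 6.
Print Job 1: waits 0, runs 0→10
Print Job 2: waits 10, runs 10→24
Print Job 3: waits 24, runs 24→29
Print Job 4: waits 29, runs 29→32
Print Job 5: waits 32, runs 32→34
Print Job 6: waits 34, runs 34→45
Sum = 0+10+24+29+32+34 = 129.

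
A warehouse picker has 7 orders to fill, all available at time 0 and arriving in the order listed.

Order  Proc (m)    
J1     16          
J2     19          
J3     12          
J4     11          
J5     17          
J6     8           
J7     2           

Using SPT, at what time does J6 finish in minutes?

10

SPT (increasing processing time): J7 J6 J4 J3 J1 J5 J2.
J7: 0→2
J6: 2→10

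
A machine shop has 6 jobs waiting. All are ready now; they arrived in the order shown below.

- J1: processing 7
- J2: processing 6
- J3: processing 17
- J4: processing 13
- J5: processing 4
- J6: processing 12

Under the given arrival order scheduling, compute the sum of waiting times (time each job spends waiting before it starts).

140

FIFO (arrival order): J1 J2 J3 J4 J5 J6.
J1: waits 0, runs 0→7
J2: waits 7, runs 7→13
J3: waits 13, runs 13→30
J4: waits 30, runs 30→43
J5: waits 43, runs 43→47
J6: waits 47, runs 47→59
Sum = 0+7+13+30+43+47 = 140.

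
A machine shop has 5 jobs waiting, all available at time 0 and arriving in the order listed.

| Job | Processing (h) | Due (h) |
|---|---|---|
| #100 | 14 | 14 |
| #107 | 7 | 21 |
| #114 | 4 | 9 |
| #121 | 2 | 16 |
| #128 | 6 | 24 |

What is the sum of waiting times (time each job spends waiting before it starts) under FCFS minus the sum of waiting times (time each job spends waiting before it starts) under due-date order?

FIFO (arrival order): #100 #107 #114 #121 #128.
#100: waits 0, runs 0→14
#107: waits 14, runs 14→21
#114: waits 21, runs 21→25
#121: waits 25, runs 25→27
#128: waits 27, runs 27→33
Sum = 0+14+21+25+27 = 87.
EDD (increasing due date): #114 #100 #121 #107 #128.
#114: waits 0, runs 0→4
#100: waits 4, runs 4→18
#121: waits 18, runs 18→20
#107: waits 20, runs 20→27
#128: waits 27, runs 27→33
Sum = 0+4+18+20+27 = 69.
Difference = 87 − 69 = 18.

18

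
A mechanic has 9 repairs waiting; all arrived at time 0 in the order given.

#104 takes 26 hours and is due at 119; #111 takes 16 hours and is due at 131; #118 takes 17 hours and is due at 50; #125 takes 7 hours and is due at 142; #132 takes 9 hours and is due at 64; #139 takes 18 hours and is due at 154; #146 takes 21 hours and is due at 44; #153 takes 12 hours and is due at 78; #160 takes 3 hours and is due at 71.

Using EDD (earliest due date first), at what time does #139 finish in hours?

EDD (increasing due date): #146 #118 #132 #160 #153 #104 #111 #125 #139.
#146: 0→21
#118: 21→38
#132: 38→47
#160: 47→50
#153: 50→62
#104: 62→88
#111: 88→104
#125: 104→111
#139: 111→129

129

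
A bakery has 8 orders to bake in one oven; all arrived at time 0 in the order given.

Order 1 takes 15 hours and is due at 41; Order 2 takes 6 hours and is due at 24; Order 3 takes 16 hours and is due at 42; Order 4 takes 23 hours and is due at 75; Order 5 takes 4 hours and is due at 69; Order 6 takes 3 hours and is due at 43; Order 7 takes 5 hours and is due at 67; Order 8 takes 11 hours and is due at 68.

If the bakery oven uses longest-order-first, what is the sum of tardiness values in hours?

LPT (decreasing processing time): Order 4 Order 3 Order 1 Order 8 Order 2 Order 7 Order 5 Order 6.
Order 4: 0→23, due 75, tardiness 0
Order 3: 23→39, due 42, tardiness 0
Order 1: 39→54, due 41, tardiness 13
Order 8: 54→65, due 68, tardiness 0
Order 2: 65→71, due 24, tardiness 47
Order 7: 71→76, due 67, tardiness 9
Order 5: 76→80, due 69, tardiness 11
Order 6: 80→83, due 43, tardiness 40
Sum = 0+0+13+0+47+9+11+40 = 120.

120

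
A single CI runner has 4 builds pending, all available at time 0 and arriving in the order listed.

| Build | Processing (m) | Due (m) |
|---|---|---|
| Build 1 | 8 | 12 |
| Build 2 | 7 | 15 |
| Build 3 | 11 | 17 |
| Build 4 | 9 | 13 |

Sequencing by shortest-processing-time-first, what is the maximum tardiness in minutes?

18

SPT (increasing processing time): Build 2 Build 1 Build 4 Build 3.
Build 2: 0→7, due 15, tardiness 0
Build 1: 7→15, due 12, tardiness 3
Build 4: 15→24, due 13, tardiness 11
Build 3: 24→35, due 17, tardiness 18
Maximum = 18.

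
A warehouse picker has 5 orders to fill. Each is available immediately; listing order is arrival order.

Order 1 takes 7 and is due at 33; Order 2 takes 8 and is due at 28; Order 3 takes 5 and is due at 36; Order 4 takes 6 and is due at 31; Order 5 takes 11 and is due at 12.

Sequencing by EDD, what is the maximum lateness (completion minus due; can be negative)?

1

EDD (increasing due date): Order 5 Order 2 Order 4 Order 1 Order 3.
Order 5: 0→11, due 12, lateness -1
Order 2: 11→19, due 28, lateness -9
Order 4: 19→25, due 31, lateness -6
Order 1: 25→32, due 33, lateness -1
Order 3: 32→37, due 36, lateness 1
Maximum = 1.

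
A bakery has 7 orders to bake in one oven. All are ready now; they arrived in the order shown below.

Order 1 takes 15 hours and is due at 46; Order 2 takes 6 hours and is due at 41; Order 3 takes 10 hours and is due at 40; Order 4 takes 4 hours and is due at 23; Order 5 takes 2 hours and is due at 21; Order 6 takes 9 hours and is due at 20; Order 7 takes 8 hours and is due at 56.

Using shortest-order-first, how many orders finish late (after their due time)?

SPT (increasing processing time): Order 5 Order 4 Order 2 Order 7 Order 6 Order 3 Order 1.
Order 5: 0→2, due 21, tardiness 0
Order 4: 2→6, due 23, tardiness 0
Order 2: 6→12, due 41, tardiness 0
Order 7: 12→20, due 56, tardiness 0
Order 6: 20→29, due 20, tardiness 9
Order 3: 29→39, due 40, tardiness 0
Order 1: 39→54, due 46, tardiness 8
Late orders: 2.

2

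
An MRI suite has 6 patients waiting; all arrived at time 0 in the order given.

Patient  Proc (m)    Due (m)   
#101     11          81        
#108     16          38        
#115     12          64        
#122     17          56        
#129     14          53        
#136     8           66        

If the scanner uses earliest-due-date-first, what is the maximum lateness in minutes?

EDD (increasing due date): #108 #129 #122 #115 #136 #101.
#108: 0→16, due 38, lateness -22
#129: 16→30, due 53, lateness -23
#122: 30→47, due 56, lateness -9
#115: 47→59, due 64, lateness -5
#136: 59→67, due 66, lateness 1
#101: 67→78, due 81, lateness -3
Maximum = 1.

1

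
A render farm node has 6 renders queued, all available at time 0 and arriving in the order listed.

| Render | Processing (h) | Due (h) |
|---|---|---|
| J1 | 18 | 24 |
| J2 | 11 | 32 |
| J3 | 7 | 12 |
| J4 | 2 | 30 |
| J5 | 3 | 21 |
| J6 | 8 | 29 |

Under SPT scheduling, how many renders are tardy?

SPT (increasing processing time): J4 J5 J3 J6 J2 J1.
J4: 0→2, due 30, tardiness 0
J5: 2→5, due 21, tardiness 0
J3: 5→12, due 12, tardiness 0
J6: 12→20, due 29, tardiness 0
J2: 20→31, due 32, tardiness 0
J1: 31→49, due 24, tardiness 25
Late renders: 1.

1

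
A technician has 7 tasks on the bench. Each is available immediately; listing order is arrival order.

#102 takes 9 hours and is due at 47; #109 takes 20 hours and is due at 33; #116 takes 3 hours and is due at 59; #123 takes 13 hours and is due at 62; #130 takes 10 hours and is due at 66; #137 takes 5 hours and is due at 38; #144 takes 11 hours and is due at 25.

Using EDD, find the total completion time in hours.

EDD (increasing due date): #144 #109 #137 #102 #116 #123 #130.
#144: 0→11
#109: 11→31
#137: 31→36
#102: 36→45
#116: 45→48
#123: 48→61
#130: 61→71
Sum = 11+31+36+45+48+61+71 = 303.

303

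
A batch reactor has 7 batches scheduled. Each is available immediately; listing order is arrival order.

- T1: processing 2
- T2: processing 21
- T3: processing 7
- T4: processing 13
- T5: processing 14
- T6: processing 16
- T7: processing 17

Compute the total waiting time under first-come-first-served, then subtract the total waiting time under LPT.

-122

FIFO (arrival order): T1 T2 T3 T4 T5 T6 T7.
T1: waits 0, runs 0→2
T2: waits 2, runs 2→23
T3: waits 23, runs 23→30
T4: waits 30, runs 30→43
T5: waits 43, runs 43→57
T6: waits 57, runs 57→73
T7: waits 73, runs 73→90
Sum = 0+2+23+30+43+57+73 = 228.
LPT (decreasing processing time): T2 T7 T6 T5 T4 T3 T1.
T2: waits 0, runs 0→21
T7: waits 21, runs 21→38
T6: waits 38, runs 38→54
T5: waits 54, runs 54→68
T4: waits 68, runs 68→81
T3: waits 81, runs 81→88
T1: waits 88, runs 88→90
Sum = 0+21+38+54+68+81+88 = 350.
Difference = 228 − 350 = -122.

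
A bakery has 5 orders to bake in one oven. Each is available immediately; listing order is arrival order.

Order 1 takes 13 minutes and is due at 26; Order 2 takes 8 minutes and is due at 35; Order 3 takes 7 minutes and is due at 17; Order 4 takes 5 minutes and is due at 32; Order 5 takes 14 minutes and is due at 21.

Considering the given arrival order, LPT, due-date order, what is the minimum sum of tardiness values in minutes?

FIFO (arrival order): Order 1 Order 2 Order 3 Order 4 Order 5.
Order 1: 0→13, due 26, tardiness 0
Order 2: 13→21, due 35, tardiness 0
Order 3: 21→28, due 17, tardiness 11
Order 4: 28→33, due 32, tardiness 1
Order 5: 33→47, due 21, tardiness 26
Sum = 0+0+11+1+26 = 38.
LPT (decreasing processing time): Order 5 Order 1 Order 2 Order 3 Order 4.
Order 5: 0→14, due 21, tardiness 0
Order 1: 14→27, due 26, tardiness 1
Order 2: 27→35, due 35, tardiness 0
Order 3: 35→42, due 17, tardiness 25
Order 4: 42→47, due 32, tardiness 15
Sum = 0+1+0+25+15 = 41.
EDD (increasing due date): Order 3 Order 5 Order 1 Order 4 Order 2.
Order 3: 0→7, due 17, tardiness 0
Order 5: 7→21, due 21, tardiness 0
Order 1: 21→34, due 26, tardiness 8
Order 4: 34→39, due 32, tardiness 7
Order 2: 39→47, due 35, tardiness 12
Sum = 0+0+8+7+12 = 27.
FIFO 38, LPT 41, EDD 27 → minimum 27.

27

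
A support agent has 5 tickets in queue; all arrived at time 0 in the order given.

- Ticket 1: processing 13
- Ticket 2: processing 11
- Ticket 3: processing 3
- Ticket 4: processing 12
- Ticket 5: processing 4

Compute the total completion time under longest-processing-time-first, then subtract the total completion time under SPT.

LPT (decreasing processing time): Ticket 1 Ticket 4 Ticket 2 Ticket 5 Ticket 3.
Ticket 1: 0→13
Ticket 4: 13→25
Ticket 2: 25→36
Ticket 5: 36→40
Ticket 3: 40→43
Sum = 13+25+36+40+43 = 157.
SPT (increasing processing time): Ticket 3 Ticket 5 Ticket 2 Ticket 4 Ticket 1.
Ticket 3: 0→3
Ticket 5: 3→7
Ticket 2: 7→18
Ticket 4: 18→30
Ticket 1: 30→43
Sum = 3+7+18+30+43 = 101.
Difference = 157 − 101 = 56.

56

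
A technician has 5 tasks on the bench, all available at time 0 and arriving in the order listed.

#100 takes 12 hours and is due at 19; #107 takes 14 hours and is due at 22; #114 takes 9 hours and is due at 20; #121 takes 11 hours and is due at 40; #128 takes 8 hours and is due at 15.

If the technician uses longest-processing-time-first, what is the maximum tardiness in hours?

39

LPT (decreasing processing time): #107 #100 #121 #114 #128.
#107: 0→14, due 22, tardiness 0
#100: 14→26, due 19, tardiness 7
#121: 26→37, due 40, tardiness 0
#114: 37→46, due 20, tardiness 26
#128: 46→54, due 15, tardiness 39
Maximum = 39.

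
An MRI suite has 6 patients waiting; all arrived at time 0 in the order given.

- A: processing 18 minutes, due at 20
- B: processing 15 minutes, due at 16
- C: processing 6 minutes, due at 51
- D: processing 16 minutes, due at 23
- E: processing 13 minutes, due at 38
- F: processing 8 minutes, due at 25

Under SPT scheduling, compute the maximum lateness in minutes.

SPT (increasing processing time): C F E B D A.
C: 0→6, due 51, lateness -45
F: 6→14, due 25, lateness -11
E: 14→27, due 38, lateness -11
B: 27→42, due 16, lateness 26
D: 42→58, due 23, lateness 35
A: 58→76, due 20, lateness 56
Maximum = 56.

56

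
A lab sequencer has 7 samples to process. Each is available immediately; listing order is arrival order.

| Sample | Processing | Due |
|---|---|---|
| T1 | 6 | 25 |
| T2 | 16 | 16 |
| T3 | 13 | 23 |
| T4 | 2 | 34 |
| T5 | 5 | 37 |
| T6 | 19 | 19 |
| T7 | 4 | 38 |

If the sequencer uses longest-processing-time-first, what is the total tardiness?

151

LPT (decreasing processing time): T6 T2 T3 T1 T5 T7 T4.
T6: 0→19, due 19, tardiness 0
T2: 19→35, due 16, tardiness 19
T3: 35→48, due 23, tardiness 25
T1: 48→54, due 25, tardiness 29
T5: 54→59, due 37, tardiness 22
T7: 59→63, due 38, tardiness 25
T4: 63→65, due 34, tardiness 31
Sum = 0+19+25+29+22+25+31 = 151.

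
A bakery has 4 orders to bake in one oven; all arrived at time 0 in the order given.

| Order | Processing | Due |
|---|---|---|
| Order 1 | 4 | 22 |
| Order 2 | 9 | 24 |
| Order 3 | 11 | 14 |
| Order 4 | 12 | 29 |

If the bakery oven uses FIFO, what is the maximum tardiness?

FIFO (arrival order): Order 1 Order 2 Order 3 Order 4.
Order 1: 0→4, due 22, tardiness 0
Order 2: 4→13, due 24, tardiness 0
Order 3: 13→24, due 14, tardiness 10
Order 4: 24→36, due 29, tardiness 7
Maximum = 10.

10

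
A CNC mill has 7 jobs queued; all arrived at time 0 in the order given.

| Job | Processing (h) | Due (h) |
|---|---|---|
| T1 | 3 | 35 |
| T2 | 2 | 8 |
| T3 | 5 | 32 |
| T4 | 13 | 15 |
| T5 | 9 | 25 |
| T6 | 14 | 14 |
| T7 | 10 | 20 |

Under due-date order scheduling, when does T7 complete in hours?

39

EDD (increasing due date): T2 T6 T4 T7 T5 T3 T1.
T2: 0→2
T6: 2→16
T4: 16→29
T7: 29→39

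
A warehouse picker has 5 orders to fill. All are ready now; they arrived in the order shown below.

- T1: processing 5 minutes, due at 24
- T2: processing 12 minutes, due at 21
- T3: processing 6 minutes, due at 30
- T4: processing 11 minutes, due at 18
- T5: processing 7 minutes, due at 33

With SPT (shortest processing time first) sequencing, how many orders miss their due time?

2

SPT (increasing processing time): T1 T3 T5 T4 T2.
T1: 0→5, due 24, tardiness 0
T3: 5→11, due 30, tardiness 0
T5: 11→18, due 33, tardiness 0
T4: 18→29, due 18, tardiness 11
T2: 29→41, due 21, tardiness 20
Late orders: 2.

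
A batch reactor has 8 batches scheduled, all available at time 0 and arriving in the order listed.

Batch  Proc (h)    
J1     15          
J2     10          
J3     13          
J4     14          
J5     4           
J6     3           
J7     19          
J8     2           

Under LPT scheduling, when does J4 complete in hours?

LPT (decreasing processing time): J7 J1 J4 J3 J2 J5 J6 J8.
J7: 0→19
J1: 19→34
J4: 34→48

48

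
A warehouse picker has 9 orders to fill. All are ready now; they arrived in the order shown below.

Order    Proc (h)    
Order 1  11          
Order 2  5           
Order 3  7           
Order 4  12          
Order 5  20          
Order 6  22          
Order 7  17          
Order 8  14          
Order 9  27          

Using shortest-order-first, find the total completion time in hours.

SPT (increasing processing time): Order 2 Order 3 Order 1 Order 4 Order 8 Order 7 Order 5 Order 6 Order 9.
Order 2: 0→5
Order 3: 5→12
Order 1: 12→23
Order 4: 23→35
Order 8: 35→49
Order 7: 49→66
Order 5: 66→86
Order 6: 86→108
Order 9: 108→135
Sum = 5+12+23+35+49+66+86+108+135 = 519.

519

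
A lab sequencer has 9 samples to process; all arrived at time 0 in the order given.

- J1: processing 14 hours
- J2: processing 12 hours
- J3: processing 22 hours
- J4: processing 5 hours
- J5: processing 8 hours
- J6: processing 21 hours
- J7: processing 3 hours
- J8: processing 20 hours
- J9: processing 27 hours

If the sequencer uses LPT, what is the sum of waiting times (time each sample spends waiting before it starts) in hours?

LPT (decreasing processing time): J9 J3 J6 J8 J1 J2 J5 J4 J7.
J9: waits 0, runs 0→27
J3: waits 27, runs 27→49
J6: waits 49, runs 49→70
J8: waits 70, runs 70→90
J1: waits 90, runs 90→104
J2: waits 104, runs 104→116
J5: waits 116, runs 116→124
J4: waits 124, runs 124→129
J7: waits 129, runs 129→132
Sum = 0+27+49+70+90+104+116+124+129 = 709.

709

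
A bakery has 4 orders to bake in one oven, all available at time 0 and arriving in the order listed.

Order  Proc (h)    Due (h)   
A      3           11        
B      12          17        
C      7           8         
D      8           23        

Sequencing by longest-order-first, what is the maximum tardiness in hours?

19

LPT (decreasing processing time): B D C A.
B: 0→12, due 17, tardiness 0
D: 12→20, due 23, tardiness 0
C: 20→27, due 8, tardiness 19
A: 27→30, due 11, tardiness 19
Maximum = 19.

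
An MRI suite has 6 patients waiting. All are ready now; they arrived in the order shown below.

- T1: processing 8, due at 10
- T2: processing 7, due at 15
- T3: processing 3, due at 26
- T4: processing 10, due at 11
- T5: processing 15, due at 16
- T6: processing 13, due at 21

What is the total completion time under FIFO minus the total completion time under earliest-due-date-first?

FIFO (arrival order): T1 T2 T3 T4 T5 T6.
T1: 0→8
T2: 8→15
T3: 15→18
T4: 18→28
T5: 28→43
T6: 43→56
Sum = 8+15+18+28+43+56 = 168.
EDD (increasing due date): T1 T4 T2 T5 T6 T3.
T1: 0→8
T4: 8→18
T2: 18→25
T5: 25→40
T6: 40→53
T3: 53→56
Sum = 8+18+25+40+53+56 = 200.
Difference = 168 − 200 = -32.

-32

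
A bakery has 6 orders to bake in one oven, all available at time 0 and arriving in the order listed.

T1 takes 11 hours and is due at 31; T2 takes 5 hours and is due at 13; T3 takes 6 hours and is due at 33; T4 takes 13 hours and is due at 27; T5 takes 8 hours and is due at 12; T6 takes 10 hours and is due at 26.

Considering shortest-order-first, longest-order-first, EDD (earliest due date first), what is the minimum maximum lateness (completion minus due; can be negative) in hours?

20

SPT (increasing processing time): T2 T3 T5 T6 T1 T4.
T2: 0→5, due 13, lateness -8
T3: 5→11, due 33, lateness -22
T5: 11→19, due 12, lateness 7
T6: 19→29, due 26, lateness 3
T1: 29→40, due 31, lateness 9
T4: 40→53, due 27, lateness 26
Maximum = 26.
LPT (decreasing processing time): T4 T1 T6 T5 T3 T2.
T4: 0→13, due 27, lateness -14
T1: 13→24, due 31, lateness -7
T6: 24→34, due 26, lateness 8
T5: 34→42, due 12, lateness 30
T3: 42→48, due 33, lateness 15
T2: 48→53, due 13, lateness 40
Maximum = 40.
EDD (increasing due date): T5 T2 T6 T4 T1 T3.
T5: 0→8, due 12, lateness -4
T2: 8→13, due 13, lateness 0
T6: 13→23, due 26, lateness -3
T4: 23→36, due 27, lateness 9
T1: 36→47, due 31, lateness 16
T3: 47→53, due 33, lateness 20
Maximum = 20.
SPT 26, LPT 40, EDD 20 → minimum 20.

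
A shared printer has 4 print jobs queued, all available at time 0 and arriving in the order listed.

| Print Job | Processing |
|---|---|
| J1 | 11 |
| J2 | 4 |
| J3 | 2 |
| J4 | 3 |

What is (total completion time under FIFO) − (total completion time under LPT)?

-1

FIFO (arrival order): J1 J2 J3 J4.
J1: 0→11
J2: 11→15
J3: 15→17
J4: 17→20
Sum = 11+15+17+20 = 63.
LPT (decreasing processing time): J1 J2 J4 J3.
J1: 0→11
J2: 11→15
J4: 15→18
J3: 18→20
Sum = 11+15+18+20 = 64.
Difference = 63 − 64 = -1.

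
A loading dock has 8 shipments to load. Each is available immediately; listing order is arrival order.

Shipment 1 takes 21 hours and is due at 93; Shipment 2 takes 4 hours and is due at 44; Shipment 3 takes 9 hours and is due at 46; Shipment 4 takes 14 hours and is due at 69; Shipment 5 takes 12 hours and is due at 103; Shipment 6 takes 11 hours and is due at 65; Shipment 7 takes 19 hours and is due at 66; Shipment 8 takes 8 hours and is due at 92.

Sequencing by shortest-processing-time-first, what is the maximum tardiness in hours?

SPT (increasing processing time): Shipment 2 Shipment 8 Shipment 3 Shipment 6 Shipment 5 Shipment 4 Shipment 7 Shipment 1.
Shipment 2: 0→4, due 44, tardiness 0
Shipment 8: 4→12, due 92, tardiness 0
Shipment 3: 12→21, due 46, tardiness 0
Shipment 6: 21→32, due 65, tardiness 0
Shipment 5: 32→44, due 103, tardiness 0
Shipment 4: 44→58, due 69, tardiness 0
Shipment 7: 58→77, due 66, tardiness 11
Shipment 1: 77→98, due 93, tardiness 5
Maximum = 11.

11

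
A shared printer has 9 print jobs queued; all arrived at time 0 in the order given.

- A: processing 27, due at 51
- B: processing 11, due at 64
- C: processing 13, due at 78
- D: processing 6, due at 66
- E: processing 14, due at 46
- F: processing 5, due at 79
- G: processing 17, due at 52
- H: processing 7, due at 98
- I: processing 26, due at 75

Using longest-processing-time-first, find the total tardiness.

238

LPT (decreasing processing time): A I G E C B H D F.
A: 0→27, due 51, tardiness 0
I: 27→53, due 75, tardiness 0
G: 53→70, due 52, tardiness 18
E: 70→84, due 46, tardiness 38
C: 84→97, due 78, tardiness 19
B: 97→108, due 64, tardiness 44
H: 108→115, due 98, tardiness 17
D: 115→121, due 66, tardiness 55
F: 121→126, due 79, tardiness 47
Sum = 0+0+18+38+19+44+17+55+47 = 238.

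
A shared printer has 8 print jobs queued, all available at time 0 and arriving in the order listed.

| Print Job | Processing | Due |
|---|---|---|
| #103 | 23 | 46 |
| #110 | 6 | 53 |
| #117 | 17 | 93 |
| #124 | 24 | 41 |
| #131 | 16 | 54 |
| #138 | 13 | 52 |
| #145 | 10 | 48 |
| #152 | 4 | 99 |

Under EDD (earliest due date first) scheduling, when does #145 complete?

EDD (increasing due date): #124 #103 #145 #138 #110 #131 #117 #152.
#124: 0→24
#103: 24→47
#145: 47→57

57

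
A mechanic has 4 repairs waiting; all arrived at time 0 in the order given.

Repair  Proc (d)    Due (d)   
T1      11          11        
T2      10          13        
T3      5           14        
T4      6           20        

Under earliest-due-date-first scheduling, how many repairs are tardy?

3

EDD (increasing due date): T1 T2 T3 T4.
T1: 0→11, due 11, tardiness 0
T2: 11→21, due 13, tardiness 8
T3: 21→26, due 14, tardiness 12
T4: 26→32, due 20, tardiness 12
Late repairs: 3.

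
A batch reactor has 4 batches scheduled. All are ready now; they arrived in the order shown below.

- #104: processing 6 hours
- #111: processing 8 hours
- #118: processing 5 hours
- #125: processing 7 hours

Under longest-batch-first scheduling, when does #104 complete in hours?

LPT (decreasing processing time): #111 #125 #104 #118.
#111: 0→8
#125: 8→15
#104: 15→21

21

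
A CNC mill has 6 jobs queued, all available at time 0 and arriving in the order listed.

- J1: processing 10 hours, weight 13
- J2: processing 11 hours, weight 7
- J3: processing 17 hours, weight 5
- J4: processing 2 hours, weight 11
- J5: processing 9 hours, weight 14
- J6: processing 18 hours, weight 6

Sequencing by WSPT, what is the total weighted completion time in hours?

1308

WSPT (decreasing weight/processing-time ratio): J4 J5 J1 J2 J6 J3.
J4: finishes 2, weight 11, w·C = 22
J5: finishes 11, weight 14, w·C = 154
J1: finishes 21, weight 13, w·C = 273
J2: finishes 32, weight 7, w·C = 224
J6: finishes 50, weight 6, w·C = 300
J3: finishes 67, weight 5, w·C = 335
Sum = 22+154+273+224+300+335 = 1308.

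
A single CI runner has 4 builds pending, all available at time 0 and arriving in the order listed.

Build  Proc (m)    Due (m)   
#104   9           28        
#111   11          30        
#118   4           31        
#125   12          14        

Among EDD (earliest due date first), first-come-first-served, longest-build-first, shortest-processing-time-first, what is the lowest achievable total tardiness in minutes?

7

EDD (increasing due date): #125 #104 #111 #118.
#125: 0→12, due 14, tardiness 0
#104: 12→21, due 28, tardiness 0
#111: 21→32, due 30, tardiness 2
#118: 32→36, due 31, tardiness 5
Sum = 0+0+2+5 = 7.
FIFO (arrival order): #104 #111 #118 #125.
#104: 0→9, due 28, tardiness 0
#111: 9→20, due 30, tardiness 0
#118: 20→24, due 31, tardiness 0
#125: 24→36, due 14, tardiness 22
Sum = 0+0+0+22 = 22.
LPT (decreasing processing time): #125 #111 #104 #118.
#125: 0→12, due 14, tardiness 0
#111: 12→23, due 30, tardiness 0
#104: 23→32, due 28, tardiness 4
#118: 32→36, due 31, tardiness 5
Sum = 0+0+4+5 = 9.
SPT (increasing processing time): #118 #104 #111 #125.
#118: 0→4, due 31, tardiness 0
#104: 4→13, due 28, tardiness 0
#111: 13→24, due 30, tardiness 0
#125: 24→36, due 14, tardiness 22
Sum = 0+0+0+22 = 22.
EDD 7, FIFO 22, LPT 9, SPT 22 → minimum 7.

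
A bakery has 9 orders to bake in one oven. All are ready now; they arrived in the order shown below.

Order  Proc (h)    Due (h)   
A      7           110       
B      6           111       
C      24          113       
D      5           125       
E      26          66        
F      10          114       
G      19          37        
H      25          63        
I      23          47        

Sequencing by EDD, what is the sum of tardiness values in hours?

EDD (increasing due date): G I H E A B C F D.
G: 0→19, due 37, tardiness 0
I: 19→42, due 47, tardiness 0
H: 42→67, due 63, tardiness 4
E: 67→93, due 66, tardiness 27
A: 93→100, due 110, tardiness 0
B: 100→106, due 111, tardiness 0
C: 106→130, due 113, tardiness 17
F: 130→140, due 114, tardiness 26
D: 140→145, due 125, tardiness 20
Sum = 0+0+4+27+0+0+17+26+20 = 94.

94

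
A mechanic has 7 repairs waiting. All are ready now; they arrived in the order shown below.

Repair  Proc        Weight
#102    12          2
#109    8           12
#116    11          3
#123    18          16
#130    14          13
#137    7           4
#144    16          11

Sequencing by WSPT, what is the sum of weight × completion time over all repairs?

2284

WSPT (decreasing weight/processing-time ratio): #109 #130 #123 #144 #137 #116 #102.
#109: finishes 8, weight 12, w·C = 96
#130: finishes 22, weight 13, w·C = 286
#123: finishes 40, weight 16, w·C = 640
#144: finishes 56, weight 11, w·C = 616
#137: finishes 63, weight 4, w·C = 252
#116: finishes 74, weight 3, w·C = 222
#102: finishes 86, weight 2, w·C = 172
Sum = 96+286+640+616+252+222+172 = 2284.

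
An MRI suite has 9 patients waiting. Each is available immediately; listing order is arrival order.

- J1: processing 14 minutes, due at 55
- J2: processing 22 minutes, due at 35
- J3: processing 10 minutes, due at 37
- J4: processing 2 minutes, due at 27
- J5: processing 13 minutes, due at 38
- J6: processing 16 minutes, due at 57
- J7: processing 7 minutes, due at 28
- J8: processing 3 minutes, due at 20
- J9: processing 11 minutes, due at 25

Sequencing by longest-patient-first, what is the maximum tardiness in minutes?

LPT (decreasing processing time): J2 J6 J1 J5 J9 J3 J7 J8 J4.
J2: 0→22, due 35, tardiness 0
J6: 22→38, due 57, tardiness 0
J1: 38→52, due 55, tardiness 0
J5: 52→65, due 38, tardiness 27
J9: 65→76, due 25, tardiness 51
J3: 76→86, due 37, tardiness 49
J7: 86→93, due 28, tardiness 65
J8: 93→96, due 20, tardiness 76
J4: 96→98, due 27, tardiness 71
Maximum = 76.

76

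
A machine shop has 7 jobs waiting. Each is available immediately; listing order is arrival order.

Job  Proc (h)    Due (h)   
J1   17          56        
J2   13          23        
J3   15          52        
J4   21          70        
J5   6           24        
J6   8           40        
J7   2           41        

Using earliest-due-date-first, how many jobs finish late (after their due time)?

2

EDD (increasing due date): J2 J5 J6 J7 J3 J1 J4.
J2: 0→13, due 23, tardiness 0
J5: 13→19, due 24, tardiness 0
J6: 19→27, due 40, tardiness 0
J7: 27→29, due 41, tardiness 0
J3: 29→44, due 52, tardiness 0
J1: 44→61, due 56, tardiness 5
J4: 61→82, due 70, tardiness 12
Late jobs: 2.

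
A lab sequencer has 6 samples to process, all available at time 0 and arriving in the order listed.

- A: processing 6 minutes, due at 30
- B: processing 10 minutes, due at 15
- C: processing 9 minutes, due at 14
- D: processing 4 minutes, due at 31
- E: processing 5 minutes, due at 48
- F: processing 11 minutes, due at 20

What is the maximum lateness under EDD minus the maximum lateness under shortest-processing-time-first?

EDD (increasing due date): C B F A D E.
C: 0→9, due 14, lateness -5
B: 9→19, due 15, lateness 4
F: 19→30, due 20, lateness 10
A: 30→36, due 30, lateness 6
D: 36→40, due 31, lateness 9
E: 40→45, due 48, lateness -3
Maximum = 10.
SPT (increasing processing time): D E A C B F.
D: 0→4, due 31, lateness -27
E: 4→9, due 48, lateness -39
A: 9→15, due 30, lateness -15
C: 15→24, due 14, lateness 10
B: 24→34, due 15, lateness 19
F: 34→45, due 20, lateness 25
Maximum = 25.
Difference = 10 − 25 = -15.

-15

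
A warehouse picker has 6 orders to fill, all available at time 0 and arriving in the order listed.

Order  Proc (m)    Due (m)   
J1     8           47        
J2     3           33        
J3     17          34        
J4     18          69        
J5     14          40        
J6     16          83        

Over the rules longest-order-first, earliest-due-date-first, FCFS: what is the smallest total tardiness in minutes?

LPT (decreasing processing time): J4 J3 J6 J5 J1 J2.
J4: 0→18, due 69, tardiness 0
J3: 18→35, due 34, tardiness 1
J6: 35→51, due 83, tardiness 0
J5: 51→65, due 40, tardiness 25
J1: 65→73, due 47, tardiness 26
J2: 73→76, due 33, tardiness 43
Sum = 0+1+0+25+26+43 = 95.
EDD (increasing due date): J2 J3 J5 J1 J4 J6.
J2: 0→3, due 33, tardiness 0
J3: 3→20, due 34, tardiness 0
J5: 20→34, due 40, tardiness 0
J1: 34→42, due 47, tardiness 0
J4: 42→60, due 69, tardiness 0
J6: 60→76, due 83, tardiness 0
Sum = 0+0+0+0+0+0 = 0.
FIFO (arrival order): J1 J2 J3 J4 J5 J6.
J1: 0→8, due 47, tardiness 0
J2: 8→11, due 33, tardiness 0
J3: 11→28, due 34, tardiness 0
J4: 28→46, due 69, tardiness 0
J5: 46→60, due 40, tardiness 20
J6: 60→76, due 83, tardiness 0
Sum = 0+0+0+0+20+0 = 20.
LPT 95, EDD 0, FIFO 20 → minimum 0.

0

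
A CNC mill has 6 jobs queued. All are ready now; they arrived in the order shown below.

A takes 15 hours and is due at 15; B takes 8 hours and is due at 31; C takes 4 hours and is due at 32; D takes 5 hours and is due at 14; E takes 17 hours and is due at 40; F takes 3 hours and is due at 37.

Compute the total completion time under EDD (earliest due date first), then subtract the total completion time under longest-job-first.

EDD (increasing due date): D A B C F E.
D: 0→5
A: 5→20
B: 20→28
C: 28→32
F: 32→35
E: 35→52
Sum = 5+20+28+32+35+52 = 172.
LPT (decreasing processing time): E A B D C F.
E: 0→17
A: 17→32
B: 32→40
D: 40→45
C: 45→49
F: 49→52
Sum = 17+32+40+45+49+52 = 235.
Difference = 172 − 235 = -63.

-63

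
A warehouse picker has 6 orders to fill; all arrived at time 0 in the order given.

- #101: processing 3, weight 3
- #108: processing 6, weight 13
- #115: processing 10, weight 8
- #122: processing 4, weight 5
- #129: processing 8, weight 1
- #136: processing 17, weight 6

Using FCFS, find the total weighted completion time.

FIFO (arrival order): #101 #108 #115 #122 #129 #136.
#101: finishes 3, weight 3, w·C = 9
#108: finishes 9, weight 13, w·C = 117
#115: finishes 19, weight 8, w·C = 152
#122: finishes 23, weight 5, w·C = 115
#129: finishes 31, weight 1, w·C = 31
#136: finishes 48, weight 6, w·C = 288
Sum = 9+117+152+115+31+288 = 712.

712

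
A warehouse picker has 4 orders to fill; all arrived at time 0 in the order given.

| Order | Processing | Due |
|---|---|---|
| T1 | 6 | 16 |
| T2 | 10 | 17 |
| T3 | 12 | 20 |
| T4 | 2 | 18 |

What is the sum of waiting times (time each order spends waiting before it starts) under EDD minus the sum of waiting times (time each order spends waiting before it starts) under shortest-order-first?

EDD (increasing due date): T1 T2 T4 T3.
T1: waits 0, runs 0→6
T2: waits 6, runs 6→16
T4: waits 16, runs 16→18
T3: waits 18, runs 18→30
Sum = 0+6+16+18 = 40.
SPT (increasing processing time): T4 T1 T2 T3.
T4: waits 0, runs 0→2
T1: waits 2, runs 2→8
T2: waits 8, runs 8→18
T3: waits 18, runs 18→30
Sum = 0+2+8+18 = 28.
Difference = 40 − 28 = 12.

12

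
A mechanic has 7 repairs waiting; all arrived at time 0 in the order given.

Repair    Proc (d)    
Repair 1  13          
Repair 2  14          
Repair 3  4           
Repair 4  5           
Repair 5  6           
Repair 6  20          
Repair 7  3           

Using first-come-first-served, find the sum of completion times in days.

276

FIFO (arrival order): Repair 1 Repair 2 Repair 3 Repair 4 Repair 5 Repair 6 Repair 7.
Repair 1: 0→13
Repair 2: 13→27
Repair 3: 27→31
Repair 4: 31→36
Repair 5: 36→42
Repair 6: 42→62
Repair 7: 62→65
Sum = 13+27+31+36+42+62+65 = 276.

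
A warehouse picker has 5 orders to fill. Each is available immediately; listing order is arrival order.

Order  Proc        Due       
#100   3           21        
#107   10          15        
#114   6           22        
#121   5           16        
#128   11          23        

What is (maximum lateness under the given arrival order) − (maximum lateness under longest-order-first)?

-4

FIFO (arrival order): #100 #107 #114 #121 #128.
#100: 0→3, due 21, lateness -18
#107: 3→13, due 15, lateness -2
#114: 13→19, due 22, lateness -3
#121: 19→24, due 16, lateness 8
#128: 24→35, due 23, lateness 12
Maximum = 12.
LPT (decreasing processing time): #128 #107 #114 #121 #100.
#128: 0→11, due 23, lateness -12
#107: 11→21, due 15, lateness 6
#114: 21→27, due 22, lateness 5
#121: 27→32, due 16, lateness 16
#100: 32→35, due 21, lateness 14
Maximum = 16.
Difference = 12 − 16 = -4.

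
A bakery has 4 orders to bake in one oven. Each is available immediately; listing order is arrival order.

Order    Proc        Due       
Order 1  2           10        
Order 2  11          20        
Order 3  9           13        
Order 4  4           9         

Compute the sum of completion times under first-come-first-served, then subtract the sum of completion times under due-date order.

FIFO (arrival order): Order 1 Order 2 Order 3 Order 4.
Order 1: 0→2
Order 2: 2→13
Order 3: 13→22
Order 4: 22→26
Sum = 2+13+22+26 = 63.
EDD (increasing due date): Order 4 Order 1 Order 3 Order 2.
Order 4: 0→4
Order 1: 4→6
Order 3: 6→15
Order 2: 15→26
Sum = 4+6+15+26 = 51.
Difference = 63 − 51 = 12.

12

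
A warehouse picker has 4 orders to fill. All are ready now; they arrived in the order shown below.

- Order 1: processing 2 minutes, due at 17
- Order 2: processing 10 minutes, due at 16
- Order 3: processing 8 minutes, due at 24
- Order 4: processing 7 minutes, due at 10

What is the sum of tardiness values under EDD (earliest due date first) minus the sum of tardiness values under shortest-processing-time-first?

-5

EDD (increasing due date): Order 4 Order 2 Order 1 Order 3.
Order 4: 0→7, due 10, tardiness 0
Order 2: 7→17, due 16, tardiness 1
Order 1: 17→19, due 17, tardiness 2
Order 3: 19→27, due 24, tardiness 3
Sum = 0+1+2+3 = 6.
SPT (increasing processing time): Order 1 Order 4 Order 3 Order 2.
Order 1: 0→2, due 17, tardiness 0
Order 4: 2→9, due 10, tardiness 0
Order 3: 9→17, due 24, tardiness 0
Order 2: 17→27, due 16, tardiness 11
Sum = 0+0+0+11 = 11.
Difference = 6 − 11 = -5.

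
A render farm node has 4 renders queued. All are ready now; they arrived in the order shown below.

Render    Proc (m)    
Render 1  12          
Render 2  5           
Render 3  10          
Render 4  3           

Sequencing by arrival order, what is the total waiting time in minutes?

FIFO (arrival order): Render 1 Render 2 Render 3 Render 4.
Render 1: waits 0, runs 0→12
Render 2: waits 12, runs 12→17
Render 3: waits 17, runs 17→27
Render 4: waits 27, runs 27→30
Sum = 0+12+17+27 = 56.

56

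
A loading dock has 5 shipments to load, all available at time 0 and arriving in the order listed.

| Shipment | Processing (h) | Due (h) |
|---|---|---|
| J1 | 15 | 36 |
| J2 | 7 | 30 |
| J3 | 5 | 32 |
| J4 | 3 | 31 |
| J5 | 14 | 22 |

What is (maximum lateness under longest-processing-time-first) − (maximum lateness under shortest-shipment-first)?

5

LPT (decreasing processing time): J1 J5 J2 J3 J4.
J1: 0→15, due 36, lateness -21
J5: 15→29, due 22, lateness 7
J2: 29→36, due 30, lateness 6
J3: 36→41, due 32, lateness 9
J4: 41→44, due 31, lateness 13
Maximum = 13.
SPT (increasing processing time): J4 J3 J2 J5 J1.
J4: 0→3, due 31, lateness -28
J3: 3→8, due 32, lateness -24
J2: 8→15, due 30, lateness -15
J5: 15→29, due 22, lateness 7
J1: 29→44, due 36, lateness 8
Maximum = 8.
Difference = 13 − 8 = 5.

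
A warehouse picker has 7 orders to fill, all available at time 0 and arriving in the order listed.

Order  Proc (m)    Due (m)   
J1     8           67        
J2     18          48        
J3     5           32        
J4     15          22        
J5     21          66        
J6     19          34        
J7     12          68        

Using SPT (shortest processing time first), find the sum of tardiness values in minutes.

SPT (increasing processing time): J3 J1 J7 J4 J2 J6 J5.
J3: 0→5, due 32, tardiness 0
J1: 5→13, due 67, tardiness 0
J7: 13→25, due 68, tardiness 0
J4: 25→40, due 22, tardiness 18
J2: 40→58, due 48, tardiness 10
J6: 58→77, due 34, tardiness 43
J5: 77→98, due 66, tardiness 32
Sum = 0+0+0+18+10+43+32 = 103.

103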